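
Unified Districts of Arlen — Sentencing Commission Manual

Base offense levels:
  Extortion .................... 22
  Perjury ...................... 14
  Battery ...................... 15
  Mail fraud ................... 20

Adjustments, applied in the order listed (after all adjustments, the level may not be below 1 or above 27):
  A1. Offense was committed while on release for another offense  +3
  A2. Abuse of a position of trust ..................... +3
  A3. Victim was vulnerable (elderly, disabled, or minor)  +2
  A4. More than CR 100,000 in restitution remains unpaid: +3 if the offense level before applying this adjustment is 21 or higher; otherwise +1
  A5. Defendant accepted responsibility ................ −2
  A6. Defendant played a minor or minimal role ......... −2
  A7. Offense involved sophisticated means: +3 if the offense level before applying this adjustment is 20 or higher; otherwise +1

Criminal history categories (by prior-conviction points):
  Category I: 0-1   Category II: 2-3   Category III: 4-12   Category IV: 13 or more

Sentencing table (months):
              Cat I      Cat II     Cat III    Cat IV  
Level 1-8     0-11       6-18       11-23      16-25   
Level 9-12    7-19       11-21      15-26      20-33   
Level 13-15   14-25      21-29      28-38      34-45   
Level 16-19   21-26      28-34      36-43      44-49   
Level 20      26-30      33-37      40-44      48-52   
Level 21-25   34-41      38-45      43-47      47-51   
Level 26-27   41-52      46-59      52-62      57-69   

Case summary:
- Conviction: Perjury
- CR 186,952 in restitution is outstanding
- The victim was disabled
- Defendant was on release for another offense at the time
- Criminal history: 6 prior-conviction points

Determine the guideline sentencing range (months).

40-44 months

Base offense level for perjury: 14.
A1 applies: 14 + 3 = 17.
A2 does not apply.
A3 applies: 17 + 2 = 19.
A4 applies (level before this adjustment is 19 < 21, so +1): 19 + 1 = 20.
A6 does not apply.
Final offense level: 20.
Criminal history: 6 prior points → Category III (4-12).
Level 20 falls in the 20 band.
Grid: Level 20 × Category III = 40-44 months.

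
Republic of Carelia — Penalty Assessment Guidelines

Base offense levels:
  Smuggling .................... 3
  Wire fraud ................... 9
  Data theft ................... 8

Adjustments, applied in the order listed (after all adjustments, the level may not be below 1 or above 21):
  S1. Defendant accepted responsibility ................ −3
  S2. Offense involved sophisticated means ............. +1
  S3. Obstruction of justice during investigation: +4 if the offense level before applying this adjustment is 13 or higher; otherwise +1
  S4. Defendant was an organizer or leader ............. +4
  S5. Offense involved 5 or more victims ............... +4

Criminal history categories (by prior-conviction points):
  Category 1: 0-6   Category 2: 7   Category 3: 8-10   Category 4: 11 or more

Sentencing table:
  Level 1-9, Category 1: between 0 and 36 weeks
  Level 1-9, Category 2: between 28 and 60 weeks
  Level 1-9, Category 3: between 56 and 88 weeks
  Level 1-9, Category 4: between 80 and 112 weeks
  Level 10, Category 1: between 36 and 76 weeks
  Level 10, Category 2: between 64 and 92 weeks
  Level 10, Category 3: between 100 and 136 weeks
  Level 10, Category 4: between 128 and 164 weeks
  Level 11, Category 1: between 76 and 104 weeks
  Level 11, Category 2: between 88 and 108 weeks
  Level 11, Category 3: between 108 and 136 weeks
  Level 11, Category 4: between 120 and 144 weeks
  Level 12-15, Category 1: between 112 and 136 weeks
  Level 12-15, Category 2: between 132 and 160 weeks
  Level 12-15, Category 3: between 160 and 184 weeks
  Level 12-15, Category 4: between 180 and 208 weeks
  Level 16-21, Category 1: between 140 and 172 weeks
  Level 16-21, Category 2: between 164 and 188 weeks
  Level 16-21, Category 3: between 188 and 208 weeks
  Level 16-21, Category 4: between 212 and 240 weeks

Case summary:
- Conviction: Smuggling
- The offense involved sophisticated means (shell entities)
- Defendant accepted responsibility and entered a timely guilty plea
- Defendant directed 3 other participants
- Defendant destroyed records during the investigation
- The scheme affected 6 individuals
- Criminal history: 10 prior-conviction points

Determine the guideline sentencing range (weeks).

100-136 weeks

Base offense level for smuggling: 3.
S1 applies: 3 − 3 = 0.
S2 applies: 0 + 1 = 1.
S3 applies (level before this adjustment is 1 < 13, so +1): 1 + 1 = 2.
S4 applies: 2 + 4 = 6.
S5 applies: 6 + 4 = 10.
Final offense level: 10.
Criminal history: 10 prior points → Category 3 (8-10).
Level 10 falls in the 10 band.
Grid: Level 10 × Category 3 = 100-136 weeks.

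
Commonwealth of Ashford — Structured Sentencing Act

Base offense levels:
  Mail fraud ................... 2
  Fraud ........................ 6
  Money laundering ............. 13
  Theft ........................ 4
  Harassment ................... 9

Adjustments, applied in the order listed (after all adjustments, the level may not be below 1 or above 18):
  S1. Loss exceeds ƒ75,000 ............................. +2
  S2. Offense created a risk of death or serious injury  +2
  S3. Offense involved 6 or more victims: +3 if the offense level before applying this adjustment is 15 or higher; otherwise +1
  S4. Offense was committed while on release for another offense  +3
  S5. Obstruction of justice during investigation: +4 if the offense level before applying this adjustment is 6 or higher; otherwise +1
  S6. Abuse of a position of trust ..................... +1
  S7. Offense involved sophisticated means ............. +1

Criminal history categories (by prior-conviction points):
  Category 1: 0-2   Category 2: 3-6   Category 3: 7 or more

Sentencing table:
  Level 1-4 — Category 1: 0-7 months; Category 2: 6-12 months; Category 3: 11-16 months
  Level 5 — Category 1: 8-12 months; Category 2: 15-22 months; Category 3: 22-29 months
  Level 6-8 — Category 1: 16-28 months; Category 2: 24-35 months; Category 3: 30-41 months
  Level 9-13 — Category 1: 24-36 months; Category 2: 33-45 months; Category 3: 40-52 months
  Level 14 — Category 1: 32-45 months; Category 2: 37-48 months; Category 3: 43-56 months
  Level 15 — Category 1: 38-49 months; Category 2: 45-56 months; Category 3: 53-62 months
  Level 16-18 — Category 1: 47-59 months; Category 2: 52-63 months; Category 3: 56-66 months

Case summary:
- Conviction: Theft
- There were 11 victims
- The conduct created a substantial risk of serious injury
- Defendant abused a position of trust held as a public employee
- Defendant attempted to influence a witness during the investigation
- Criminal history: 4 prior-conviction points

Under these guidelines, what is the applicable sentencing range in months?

33-45 months

Base offense level for theft: 4.
S1 does not apply.
S2 applies: 4 + 2 = 6.
S3 applies (level before this adjustment is 6 < 15, so +1): 6 + 1 = 7.
S4 does not apply.
S5 applies (level before this adjustment is 7 ≥ 6, so +4): 7 + 4 = 11.
S6 applies: 11 + 1 = 12.
S7 does not apply.
Final offense level: 12.
Criminal history: 4 prior points → Category 2 (3-6).
Level 12 falls in the 9-13 band.
Grid: Level 9-13 × Category 2 = 33-45 months.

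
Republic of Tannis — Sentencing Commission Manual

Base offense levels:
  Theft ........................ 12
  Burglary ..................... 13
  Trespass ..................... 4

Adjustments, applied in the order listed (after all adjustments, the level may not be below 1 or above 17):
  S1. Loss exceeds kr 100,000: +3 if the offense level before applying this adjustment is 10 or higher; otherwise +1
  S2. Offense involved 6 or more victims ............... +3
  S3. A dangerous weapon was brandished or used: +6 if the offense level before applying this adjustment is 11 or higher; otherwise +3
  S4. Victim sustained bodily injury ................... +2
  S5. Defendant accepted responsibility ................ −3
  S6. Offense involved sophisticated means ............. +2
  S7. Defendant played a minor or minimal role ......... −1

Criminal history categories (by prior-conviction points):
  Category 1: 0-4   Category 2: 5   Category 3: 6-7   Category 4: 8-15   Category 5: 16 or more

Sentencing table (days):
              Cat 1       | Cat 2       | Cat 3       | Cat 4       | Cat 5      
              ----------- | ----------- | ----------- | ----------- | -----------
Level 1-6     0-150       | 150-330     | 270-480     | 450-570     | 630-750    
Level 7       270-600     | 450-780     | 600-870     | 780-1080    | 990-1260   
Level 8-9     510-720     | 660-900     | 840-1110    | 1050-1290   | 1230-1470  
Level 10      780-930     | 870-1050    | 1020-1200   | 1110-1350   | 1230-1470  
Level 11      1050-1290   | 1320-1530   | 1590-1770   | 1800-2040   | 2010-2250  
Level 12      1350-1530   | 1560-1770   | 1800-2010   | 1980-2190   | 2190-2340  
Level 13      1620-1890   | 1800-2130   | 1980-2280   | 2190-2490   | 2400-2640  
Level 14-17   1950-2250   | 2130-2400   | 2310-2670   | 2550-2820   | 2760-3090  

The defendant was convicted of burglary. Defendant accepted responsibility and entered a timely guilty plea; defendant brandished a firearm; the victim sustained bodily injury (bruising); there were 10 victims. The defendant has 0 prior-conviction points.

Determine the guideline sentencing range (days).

Base offense level for burglary: 13.
S1 does not apply.
S2 applies: 13 + 3 = 16.
S3 applies (level before this adjustment is 16 ≥ 11, so +6): 16 + 6 = 22.
S4 applies: 22 + 2 = 24.
S5 applies: 24 − 3 = 21.
S6 does not apply.
S7 does not apply.
Level 21 exceeds the maximum of 17; capped at 17.
Final offense level: 17.
Criminal history: 0 prior points → Category 1 (0-4).
Level 17 falls in the 14-17 band.
Grid: Level 14-17 × Category 1 = 1950-2250 days.

1950-2250 days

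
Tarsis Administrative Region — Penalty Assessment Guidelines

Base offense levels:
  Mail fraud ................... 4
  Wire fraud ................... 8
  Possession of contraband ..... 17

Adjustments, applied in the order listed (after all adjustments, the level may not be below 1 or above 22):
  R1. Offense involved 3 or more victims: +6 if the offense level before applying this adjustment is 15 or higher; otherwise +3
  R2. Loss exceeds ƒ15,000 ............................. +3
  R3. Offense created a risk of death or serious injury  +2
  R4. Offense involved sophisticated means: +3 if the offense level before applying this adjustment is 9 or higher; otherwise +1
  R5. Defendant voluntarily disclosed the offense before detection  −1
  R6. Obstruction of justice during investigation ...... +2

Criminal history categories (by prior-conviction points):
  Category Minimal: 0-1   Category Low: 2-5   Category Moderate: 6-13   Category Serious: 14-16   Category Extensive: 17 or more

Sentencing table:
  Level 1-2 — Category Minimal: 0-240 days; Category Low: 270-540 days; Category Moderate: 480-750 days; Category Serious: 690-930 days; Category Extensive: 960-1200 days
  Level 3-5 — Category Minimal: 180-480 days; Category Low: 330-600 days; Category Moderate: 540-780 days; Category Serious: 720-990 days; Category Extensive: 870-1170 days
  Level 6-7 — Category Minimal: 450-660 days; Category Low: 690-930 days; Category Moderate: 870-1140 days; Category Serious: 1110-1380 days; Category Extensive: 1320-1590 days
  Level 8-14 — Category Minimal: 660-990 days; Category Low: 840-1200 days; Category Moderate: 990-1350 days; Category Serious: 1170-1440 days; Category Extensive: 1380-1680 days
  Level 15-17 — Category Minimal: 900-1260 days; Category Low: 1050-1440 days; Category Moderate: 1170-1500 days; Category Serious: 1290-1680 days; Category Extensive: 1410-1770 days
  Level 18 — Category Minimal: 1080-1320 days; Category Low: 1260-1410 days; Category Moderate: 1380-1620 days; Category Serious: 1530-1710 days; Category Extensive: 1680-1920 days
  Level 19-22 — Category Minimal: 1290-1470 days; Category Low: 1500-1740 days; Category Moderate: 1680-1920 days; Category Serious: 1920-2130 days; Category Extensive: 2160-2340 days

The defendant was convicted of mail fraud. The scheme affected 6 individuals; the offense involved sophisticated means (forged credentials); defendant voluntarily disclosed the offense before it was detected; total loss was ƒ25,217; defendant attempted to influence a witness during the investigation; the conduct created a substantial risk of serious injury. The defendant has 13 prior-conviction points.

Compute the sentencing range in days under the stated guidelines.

Base offense level for mail fraud: 4.
R1 applies (level before this adjustment is 4 < 15, so +3): 4 + 3 = 7.
R2 applies: 7 + 3 = 10.
R3 applies: 10 + 2 = 12.
R4 applies (level before this adjustment is 12 ≥ 9, so +3): 12 + 3 = 15.
R5 applies: 15 − 1 = 14.
R6 applies: 14 + 2 = 16.
Final offense level: 16.
Criminal history: 13 prior points → Category Moderate (6-13).
Level 16 falls in the 15-17 band.
Grid: Level 15-17 × Category Moderate = 1170-1500 days.

1170-1500 days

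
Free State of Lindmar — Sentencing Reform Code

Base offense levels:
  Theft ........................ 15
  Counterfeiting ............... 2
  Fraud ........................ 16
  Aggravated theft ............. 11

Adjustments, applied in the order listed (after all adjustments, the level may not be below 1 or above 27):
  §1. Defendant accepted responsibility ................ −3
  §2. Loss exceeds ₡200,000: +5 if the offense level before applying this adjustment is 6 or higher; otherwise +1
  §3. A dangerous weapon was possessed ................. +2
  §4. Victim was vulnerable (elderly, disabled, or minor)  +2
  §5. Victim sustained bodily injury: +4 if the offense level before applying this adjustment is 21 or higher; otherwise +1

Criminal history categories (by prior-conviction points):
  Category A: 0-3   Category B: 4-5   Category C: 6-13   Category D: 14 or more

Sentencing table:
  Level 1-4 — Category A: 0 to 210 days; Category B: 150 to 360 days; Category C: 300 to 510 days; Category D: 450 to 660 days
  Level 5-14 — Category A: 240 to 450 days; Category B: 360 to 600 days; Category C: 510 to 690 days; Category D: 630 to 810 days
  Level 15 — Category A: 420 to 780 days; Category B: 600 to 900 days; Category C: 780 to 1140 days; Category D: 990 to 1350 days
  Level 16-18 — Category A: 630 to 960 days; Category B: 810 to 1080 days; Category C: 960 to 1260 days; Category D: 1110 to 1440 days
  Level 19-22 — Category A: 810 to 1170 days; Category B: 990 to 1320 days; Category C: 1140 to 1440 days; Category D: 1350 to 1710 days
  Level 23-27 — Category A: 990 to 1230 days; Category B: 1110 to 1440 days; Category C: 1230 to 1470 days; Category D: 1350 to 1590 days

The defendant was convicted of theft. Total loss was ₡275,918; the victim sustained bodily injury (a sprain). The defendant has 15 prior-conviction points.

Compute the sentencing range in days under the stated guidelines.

Base offense level for theft: 15.
§2 applies (level before this adjustment is 15 ≥ 6, so +5): 15 + 5 = 20.
§5 applies (level before this adjustment is 20 < 21, so +1): 20 + 1 = 21.
Final offense level: 21.
Criminal history: 15 prior points → Category D (14+).
Level 21 falls in the 19-22 band.
Grid: Level 19-22 × Category D = 1350-1710 days.

1350-1710 days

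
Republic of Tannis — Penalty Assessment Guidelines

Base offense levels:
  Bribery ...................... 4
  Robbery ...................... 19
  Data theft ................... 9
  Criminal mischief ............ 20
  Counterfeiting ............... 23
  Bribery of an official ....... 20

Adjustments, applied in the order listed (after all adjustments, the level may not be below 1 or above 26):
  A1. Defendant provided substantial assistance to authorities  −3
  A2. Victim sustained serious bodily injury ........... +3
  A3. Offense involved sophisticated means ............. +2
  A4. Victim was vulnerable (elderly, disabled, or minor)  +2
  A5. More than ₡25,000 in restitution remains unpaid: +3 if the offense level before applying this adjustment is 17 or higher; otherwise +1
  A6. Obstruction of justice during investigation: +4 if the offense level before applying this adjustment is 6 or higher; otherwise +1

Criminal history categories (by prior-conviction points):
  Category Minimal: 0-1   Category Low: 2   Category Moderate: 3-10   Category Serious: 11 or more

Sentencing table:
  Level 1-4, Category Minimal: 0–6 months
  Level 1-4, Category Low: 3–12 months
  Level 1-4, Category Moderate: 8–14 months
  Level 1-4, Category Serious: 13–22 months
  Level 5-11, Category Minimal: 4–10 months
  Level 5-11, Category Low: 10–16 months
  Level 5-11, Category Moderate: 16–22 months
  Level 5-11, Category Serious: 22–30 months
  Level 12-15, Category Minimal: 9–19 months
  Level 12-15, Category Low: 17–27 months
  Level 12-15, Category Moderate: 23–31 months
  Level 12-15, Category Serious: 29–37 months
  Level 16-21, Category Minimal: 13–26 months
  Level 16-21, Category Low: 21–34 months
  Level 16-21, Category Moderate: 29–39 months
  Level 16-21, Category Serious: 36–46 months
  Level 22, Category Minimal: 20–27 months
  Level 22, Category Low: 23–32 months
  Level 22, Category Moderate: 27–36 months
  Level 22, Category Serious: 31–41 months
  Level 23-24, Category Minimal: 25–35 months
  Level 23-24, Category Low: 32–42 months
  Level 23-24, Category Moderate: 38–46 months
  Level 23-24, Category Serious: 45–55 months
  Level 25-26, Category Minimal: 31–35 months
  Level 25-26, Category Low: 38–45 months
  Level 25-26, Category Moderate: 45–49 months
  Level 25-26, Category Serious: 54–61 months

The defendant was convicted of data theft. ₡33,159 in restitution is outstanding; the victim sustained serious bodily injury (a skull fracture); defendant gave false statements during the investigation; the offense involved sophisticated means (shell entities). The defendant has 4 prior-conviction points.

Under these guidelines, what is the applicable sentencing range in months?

29-39 months

Base offense level for data theft: 9.
A2 applies: 9 + 3 = 12.
A3 applies: 12 + 2 = 14.
A4 does not apply.
A5 applies (level before this adjustment is 14 < 17, so +1): 14 + 1 = 15.
A6 applies (level before this adjustment is 15 ≥ 6, so +4): 15 + 4 = 19.
Final offense level: 19.
Criminal history: 4 prior points → Category Moderate (3-10).
Level 19 falls in the 16-21 band.
Grid: Level 16-21 × Category Moderate = 29-39 months.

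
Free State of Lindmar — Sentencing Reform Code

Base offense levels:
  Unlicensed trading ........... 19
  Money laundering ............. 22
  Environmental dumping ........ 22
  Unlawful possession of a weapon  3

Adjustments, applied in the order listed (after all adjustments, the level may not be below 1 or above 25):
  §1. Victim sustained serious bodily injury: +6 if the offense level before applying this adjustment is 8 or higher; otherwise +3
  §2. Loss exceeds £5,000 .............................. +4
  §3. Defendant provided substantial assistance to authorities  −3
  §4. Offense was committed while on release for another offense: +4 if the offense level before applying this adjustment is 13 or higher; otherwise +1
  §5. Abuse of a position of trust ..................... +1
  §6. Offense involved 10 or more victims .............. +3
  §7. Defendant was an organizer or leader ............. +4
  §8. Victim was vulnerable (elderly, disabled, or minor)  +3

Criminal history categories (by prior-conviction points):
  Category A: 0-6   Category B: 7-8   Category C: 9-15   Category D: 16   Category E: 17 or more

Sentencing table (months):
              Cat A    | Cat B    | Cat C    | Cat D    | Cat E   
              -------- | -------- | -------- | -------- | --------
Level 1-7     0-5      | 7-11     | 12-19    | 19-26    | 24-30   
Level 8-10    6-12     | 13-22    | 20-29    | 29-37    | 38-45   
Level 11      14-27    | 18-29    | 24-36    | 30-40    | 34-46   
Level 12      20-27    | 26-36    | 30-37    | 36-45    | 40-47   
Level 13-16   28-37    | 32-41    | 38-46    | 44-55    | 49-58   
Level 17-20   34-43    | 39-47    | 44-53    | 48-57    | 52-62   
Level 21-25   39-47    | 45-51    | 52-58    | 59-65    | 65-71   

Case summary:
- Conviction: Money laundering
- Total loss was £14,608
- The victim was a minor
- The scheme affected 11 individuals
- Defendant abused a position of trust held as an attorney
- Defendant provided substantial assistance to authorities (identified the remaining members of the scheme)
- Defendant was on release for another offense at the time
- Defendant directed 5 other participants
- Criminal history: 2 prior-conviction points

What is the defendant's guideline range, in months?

Base offense level for money laundering: 22.
§2 applies: 22 + 4 = 26.
§3 applies: 26 − 3 = 23.
§4 applies (level before this adjustment is 23 ≥ 13, so +4): 23 + 4 = 27.
§5 applies: 27 + 1 = 28.
§6 applies: 28 + 3 = 31.
§7 applies: 31 + 4 = 35.
§8 applies: 35 + 3 = 38.
Level 38 exceeds the maximum of 25; capped at 25.
Final offense level: 25.
Criminal history: 2 prior points → Category A (0-6).
Level 25 falls in the 21-25 band.
Grid: Level 21-25 × Category A = 39-47 months.

39-47 months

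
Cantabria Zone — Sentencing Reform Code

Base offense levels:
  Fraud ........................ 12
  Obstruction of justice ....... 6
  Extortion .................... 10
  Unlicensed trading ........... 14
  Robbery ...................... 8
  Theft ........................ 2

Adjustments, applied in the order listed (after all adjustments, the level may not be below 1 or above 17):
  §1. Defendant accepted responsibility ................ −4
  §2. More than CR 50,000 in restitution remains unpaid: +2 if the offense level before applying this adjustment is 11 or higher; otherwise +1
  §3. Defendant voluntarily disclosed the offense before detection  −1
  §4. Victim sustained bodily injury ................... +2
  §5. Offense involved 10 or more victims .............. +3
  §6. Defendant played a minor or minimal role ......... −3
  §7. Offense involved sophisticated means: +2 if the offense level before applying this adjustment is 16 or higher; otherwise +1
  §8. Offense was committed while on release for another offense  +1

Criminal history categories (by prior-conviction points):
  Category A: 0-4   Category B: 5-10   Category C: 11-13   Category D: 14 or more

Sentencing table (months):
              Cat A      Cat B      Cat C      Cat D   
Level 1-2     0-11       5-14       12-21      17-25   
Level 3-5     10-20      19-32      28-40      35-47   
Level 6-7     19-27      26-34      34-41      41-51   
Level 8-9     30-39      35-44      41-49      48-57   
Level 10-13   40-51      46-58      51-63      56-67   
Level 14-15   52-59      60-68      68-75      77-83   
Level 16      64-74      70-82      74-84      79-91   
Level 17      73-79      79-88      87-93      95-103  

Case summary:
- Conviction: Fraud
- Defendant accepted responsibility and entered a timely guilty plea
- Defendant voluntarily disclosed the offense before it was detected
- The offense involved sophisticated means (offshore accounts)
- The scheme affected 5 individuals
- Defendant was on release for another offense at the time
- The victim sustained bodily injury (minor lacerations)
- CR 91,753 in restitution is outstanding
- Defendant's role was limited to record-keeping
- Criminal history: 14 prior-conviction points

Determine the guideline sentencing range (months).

48-57 months

Base offense level for fraud: 12.
§1 applies: 12 − 4 = 8.
§2 applies (level before this adjustment is 8 < 11, so +1): 8 + 1 = 9.
§3 applies: 9 − 1 = 8.
§4 applies: 8 + 2 = 10.
§6 applies: 10 − 3 = 7.
§7 applies (level before this adjustment is 7 < 16, so +1): 7 + 1 = 8.
§8 applies: 8 + 1 = 9.
Final offense level: 9.
Criminal history: 14 prior points → Category D (14+).
Level 9 falls in the 8-9 band.
Grid: Level 8-9 × Category D = 48-57 months.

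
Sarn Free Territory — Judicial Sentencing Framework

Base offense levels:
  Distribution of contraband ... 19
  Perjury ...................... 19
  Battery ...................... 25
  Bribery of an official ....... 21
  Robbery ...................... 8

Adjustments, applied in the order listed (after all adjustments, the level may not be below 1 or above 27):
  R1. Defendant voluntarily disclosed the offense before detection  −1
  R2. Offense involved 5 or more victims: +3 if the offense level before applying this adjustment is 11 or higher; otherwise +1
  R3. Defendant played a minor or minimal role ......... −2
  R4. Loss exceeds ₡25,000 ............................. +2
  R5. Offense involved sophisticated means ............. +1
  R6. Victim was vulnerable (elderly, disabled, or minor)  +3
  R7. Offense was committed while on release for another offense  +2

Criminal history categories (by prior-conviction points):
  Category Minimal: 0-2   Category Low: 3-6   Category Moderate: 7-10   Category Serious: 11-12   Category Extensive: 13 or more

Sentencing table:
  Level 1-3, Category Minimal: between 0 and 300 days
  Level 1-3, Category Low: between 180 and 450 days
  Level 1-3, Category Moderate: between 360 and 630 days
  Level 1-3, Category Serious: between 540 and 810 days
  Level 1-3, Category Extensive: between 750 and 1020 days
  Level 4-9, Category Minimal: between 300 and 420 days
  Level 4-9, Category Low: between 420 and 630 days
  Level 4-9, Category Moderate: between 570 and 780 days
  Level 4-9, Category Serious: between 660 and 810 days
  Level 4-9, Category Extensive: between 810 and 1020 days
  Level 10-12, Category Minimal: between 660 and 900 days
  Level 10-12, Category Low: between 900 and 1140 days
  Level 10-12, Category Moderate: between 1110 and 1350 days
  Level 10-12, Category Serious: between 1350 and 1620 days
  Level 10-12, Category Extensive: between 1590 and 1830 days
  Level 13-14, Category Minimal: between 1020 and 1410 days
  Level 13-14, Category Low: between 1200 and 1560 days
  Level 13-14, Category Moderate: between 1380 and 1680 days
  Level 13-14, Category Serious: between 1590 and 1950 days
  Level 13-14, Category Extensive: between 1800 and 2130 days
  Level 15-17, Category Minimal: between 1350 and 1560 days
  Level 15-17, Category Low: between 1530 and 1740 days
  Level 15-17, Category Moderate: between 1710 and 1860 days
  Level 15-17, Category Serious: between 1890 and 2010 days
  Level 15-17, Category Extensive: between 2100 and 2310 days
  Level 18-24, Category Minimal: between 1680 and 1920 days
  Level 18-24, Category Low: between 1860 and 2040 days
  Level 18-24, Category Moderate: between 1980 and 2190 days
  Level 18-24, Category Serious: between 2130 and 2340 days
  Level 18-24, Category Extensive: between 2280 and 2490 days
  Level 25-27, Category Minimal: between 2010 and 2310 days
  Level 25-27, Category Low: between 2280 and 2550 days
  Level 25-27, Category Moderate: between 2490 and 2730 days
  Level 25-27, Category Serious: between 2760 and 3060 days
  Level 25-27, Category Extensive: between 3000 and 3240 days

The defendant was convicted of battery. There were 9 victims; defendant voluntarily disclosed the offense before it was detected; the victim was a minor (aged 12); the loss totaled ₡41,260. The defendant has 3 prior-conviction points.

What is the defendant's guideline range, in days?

Base offense level for battery: 25.
R1 applies: 25 − 1 = 24.
R2 applies (level before this adjustment is 24 ≥ 11, so +3): 24 + 3 = 27.
R3 does not apply.
R4 applies: 27 + 2 = 29.
R5 does not apply.
R6 applies: 29 + 3 = 32.
Level 32 exceeds the maximum of 27; capped at 27.
Final offense level: 27.
Criminal history: 3 prior points → Category Low (3-6).
Level 27 falls in the 25-27 band.
Grid: Level 25-27 × Category Low = 2280-2550 days.

2280-2550 days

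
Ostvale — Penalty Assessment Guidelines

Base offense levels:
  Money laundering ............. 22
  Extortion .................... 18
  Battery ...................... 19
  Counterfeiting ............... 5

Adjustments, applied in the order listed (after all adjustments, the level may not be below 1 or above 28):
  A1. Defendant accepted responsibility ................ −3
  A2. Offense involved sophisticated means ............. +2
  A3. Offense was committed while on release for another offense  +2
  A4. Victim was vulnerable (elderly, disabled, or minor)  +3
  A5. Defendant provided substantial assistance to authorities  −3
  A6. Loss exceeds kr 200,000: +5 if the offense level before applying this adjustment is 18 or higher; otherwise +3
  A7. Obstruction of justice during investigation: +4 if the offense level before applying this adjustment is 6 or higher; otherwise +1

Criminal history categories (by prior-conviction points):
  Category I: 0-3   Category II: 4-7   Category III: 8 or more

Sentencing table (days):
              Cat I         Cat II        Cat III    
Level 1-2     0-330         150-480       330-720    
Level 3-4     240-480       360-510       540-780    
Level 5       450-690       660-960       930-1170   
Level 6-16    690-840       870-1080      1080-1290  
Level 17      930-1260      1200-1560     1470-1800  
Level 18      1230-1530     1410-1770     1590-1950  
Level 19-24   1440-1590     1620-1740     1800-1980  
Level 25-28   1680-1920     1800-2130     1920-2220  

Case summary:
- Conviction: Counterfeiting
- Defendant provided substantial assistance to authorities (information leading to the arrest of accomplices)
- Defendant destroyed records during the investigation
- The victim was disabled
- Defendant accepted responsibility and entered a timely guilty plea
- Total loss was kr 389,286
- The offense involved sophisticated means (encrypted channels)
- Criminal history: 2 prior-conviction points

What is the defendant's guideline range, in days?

Base offense level for counterfeiting: 5.
A1 applies: 5 − 3 = 2.
A2 applies: 2 + 2 = 4.
A4 applies: 4 + 3 = 7.
A5 applies: 7 − 3 = 4.
A6 applies (level before this adjustment is 4 < 18, so +3): 4 + 3 = 7.
A7 applies (level before this adjustment is 7 ≥ 6, so +4): 7 + 4 = 11.
Final offense level: 11.
Criminal history: 2 prior points → Category I (0-3).
Level 11 falls in the 6-16 band.
Grid: Level 6-16 × Category I = 690-840 days.

690-840 days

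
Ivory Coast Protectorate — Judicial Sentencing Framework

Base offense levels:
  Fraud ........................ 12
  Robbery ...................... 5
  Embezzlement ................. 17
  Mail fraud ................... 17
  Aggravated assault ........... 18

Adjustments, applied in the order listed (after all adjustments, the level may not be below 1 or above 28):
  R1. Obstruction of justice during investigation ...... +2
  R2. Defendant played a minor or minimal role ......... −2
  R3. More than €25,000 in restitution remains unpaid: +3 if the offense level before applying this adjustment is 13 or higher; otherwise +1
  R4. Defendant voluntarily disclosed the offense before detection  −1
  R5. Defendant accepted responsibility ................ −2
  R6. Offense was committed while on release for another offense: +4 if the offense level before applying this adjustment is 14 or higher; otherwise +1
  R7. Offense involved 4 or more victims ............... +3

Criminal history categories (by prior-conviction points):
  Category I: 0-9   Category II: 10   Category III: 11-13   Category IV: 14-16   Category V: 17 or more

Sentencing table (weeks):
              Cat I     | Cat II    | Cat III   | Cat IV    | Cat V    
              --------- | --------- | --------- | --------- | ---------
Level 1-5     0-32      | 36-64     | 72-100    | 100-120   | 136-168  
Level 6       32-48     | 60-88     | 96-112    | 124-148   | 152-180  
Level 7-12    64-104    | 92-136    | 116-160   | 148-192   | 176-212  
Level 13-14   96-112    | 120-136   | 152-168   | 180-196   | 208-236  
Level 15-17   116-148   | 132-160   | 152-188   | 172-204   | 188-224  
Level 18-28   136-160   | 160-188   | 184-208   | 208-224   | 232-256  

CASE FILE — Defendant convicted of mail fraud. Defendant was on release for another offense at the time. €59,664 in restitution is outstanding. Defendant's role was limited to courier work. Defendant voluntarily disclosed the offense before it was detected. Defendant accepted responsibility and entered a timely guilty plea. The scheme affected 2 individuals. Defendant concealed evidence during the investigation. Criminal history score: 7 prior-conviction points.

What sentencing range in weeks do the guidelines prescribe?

Base offense level for mail fraud: 17.
R1 applies: 17 + 2 = 19.
R2 applies: 19 − 2 = 17.
R3 applies (level before this adjustment is 17 ≥ 13, so +3): 17 + 3 = 20.
R4 applies: 20 − 1 = 19.
R5 applies: 19 − 2 = 17.
R6 applies (level before this adjustment is 17 ≥ 14, so +4): 17 + 4 = 21.
Final offense level: 21.
Criminal history: 7 prior points → Category I (0-9).
Level 21 falls in the 18-28 band.
Grid: Level 18-28 × Category I = 136-160 weeks.

136-160 weeks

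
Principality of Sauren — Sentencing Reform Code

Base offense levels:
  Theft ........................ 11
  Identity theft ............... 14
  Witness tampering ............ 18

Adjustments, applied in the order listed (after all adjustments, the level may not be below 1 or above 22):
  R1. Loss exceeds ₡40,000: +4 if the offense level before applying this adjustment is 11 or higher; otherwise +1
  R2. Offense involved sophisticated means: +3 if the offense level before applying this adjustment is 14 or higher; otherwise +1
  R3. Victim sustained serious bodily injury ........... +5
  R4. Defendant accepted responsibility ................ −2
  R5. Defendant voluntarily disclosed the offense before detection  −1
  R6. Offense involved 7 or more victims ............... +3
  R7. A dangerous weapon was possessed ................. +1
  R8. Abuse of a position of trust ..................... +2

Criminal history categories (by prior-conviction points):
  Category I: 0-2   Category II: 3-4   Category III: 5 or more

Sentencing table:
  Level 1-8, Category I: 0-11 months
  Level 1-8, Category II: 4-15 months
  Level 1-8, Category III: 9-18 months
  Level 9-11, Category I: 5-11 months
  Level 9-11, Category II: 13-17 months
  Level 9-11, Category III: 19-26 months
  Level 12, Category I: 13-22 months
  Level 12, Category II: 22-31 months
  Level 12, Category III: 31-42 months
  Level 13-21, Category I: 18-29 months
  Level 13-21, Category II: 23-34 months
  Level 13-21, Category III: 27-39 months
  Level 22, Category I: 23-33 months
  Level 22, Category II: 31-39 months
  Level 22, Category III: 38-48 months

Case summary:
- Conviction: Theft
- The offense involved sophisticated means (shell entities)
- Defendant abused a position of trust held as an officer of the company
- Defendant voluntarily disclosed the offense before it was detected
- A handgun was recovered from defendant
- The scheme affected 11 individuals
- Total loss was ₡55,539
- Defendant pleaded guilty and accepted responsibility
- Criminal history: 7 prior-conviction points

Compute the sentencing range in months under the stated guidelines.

27-39 months

Base offense level for theft: 11.
R1 applies (level before this adjustment is 11 ≥ 11, so +4): 11 + 4 = 15.
R2 applies (level before this adjustment is 15 ≥ 14, so +3): 15 + 3 = 18.
R3 does not apply.
R4 applies: 18 − 2 = 16.
R5 applies: 16 − 1 = 15.
R6 applies: 15 + 3 = 18.
R7 applies: 18 + 1 = 19.
R8 applies: 19 + 2 = 21.
Final offense level: 21.
Criminal history: 7 prior points → Category III (5+).
Level 21 falls in the 13-21 band.
Grid: Level 13-21 × Category III = 27-39 months.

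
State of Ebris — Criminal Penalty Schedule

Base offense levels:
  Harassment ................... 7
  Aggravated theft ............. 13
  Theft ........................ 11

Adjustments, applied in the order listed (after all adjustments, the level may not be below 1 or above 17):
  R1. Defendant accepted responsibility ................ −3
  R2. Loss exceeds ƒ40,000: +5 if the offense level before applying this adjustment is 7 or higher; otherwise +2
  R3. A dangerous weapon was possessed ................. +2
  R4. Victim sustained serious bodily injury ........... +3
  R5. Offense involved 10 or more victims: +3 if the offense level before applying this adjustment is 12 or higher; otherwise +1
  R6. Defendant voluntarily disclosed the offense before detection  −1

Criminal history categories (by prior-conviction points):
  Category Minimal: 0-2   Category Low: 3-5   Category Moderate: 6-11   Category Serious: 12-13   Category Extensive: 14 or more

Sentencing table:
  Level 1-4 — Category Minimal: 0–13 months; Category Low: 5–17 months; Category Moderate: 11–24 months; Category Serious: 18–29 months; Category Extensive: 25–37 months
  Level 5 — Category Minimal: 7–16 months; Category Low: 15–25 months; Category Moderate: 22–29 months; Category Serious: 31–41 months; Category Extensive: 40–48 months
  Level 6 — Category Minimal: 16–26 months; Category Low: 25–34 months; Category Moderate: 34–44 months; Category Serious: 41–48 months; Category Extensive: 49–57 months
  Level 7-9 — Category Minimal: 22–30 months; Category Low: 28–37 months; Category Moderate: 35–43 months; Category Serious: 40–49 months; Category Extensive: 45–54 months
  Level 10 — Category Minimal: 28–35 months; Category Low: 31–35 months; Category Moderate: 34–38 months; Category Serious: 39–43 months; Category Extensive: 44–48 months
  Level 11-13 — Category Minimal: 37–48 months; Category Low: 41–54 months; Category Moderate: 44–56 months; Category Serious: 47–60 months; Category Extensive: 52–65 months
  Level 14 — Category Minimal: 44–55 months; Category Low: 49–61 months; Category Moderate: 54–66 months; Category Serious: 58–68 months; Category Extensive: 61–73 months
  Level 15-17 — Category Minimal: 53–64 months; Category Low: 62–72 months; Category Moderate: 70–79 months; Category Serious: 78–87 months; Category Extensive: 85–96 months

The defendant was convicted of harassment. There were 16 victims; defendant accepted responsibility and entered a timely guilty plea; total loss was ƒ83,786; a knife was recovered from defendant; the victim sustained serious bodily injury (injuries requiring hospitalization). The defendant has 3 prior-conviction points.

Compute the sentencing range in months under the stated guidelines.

41-54 months

Base offense level for harassment: 7.
R1 applies: 7 − 3 = 4.
R2 applies (level before this adjustment is 4 < 7, so +2): 4 + 2 = 6.
R3 applies: 6 + 2 = 8.
R4 applies: 8 + 3 = 11.
R5 applies (level before this adjustment is 11 < 12, so +1): 11 + 1 = 12.
R6 does not apply.
Final offense level: 12.
Criminal history: 3 prior points → Category Low (3-5).
Level 12 falls in the 11-13 band.
Grid: Level 11-13 × Category Low = 41-54 months.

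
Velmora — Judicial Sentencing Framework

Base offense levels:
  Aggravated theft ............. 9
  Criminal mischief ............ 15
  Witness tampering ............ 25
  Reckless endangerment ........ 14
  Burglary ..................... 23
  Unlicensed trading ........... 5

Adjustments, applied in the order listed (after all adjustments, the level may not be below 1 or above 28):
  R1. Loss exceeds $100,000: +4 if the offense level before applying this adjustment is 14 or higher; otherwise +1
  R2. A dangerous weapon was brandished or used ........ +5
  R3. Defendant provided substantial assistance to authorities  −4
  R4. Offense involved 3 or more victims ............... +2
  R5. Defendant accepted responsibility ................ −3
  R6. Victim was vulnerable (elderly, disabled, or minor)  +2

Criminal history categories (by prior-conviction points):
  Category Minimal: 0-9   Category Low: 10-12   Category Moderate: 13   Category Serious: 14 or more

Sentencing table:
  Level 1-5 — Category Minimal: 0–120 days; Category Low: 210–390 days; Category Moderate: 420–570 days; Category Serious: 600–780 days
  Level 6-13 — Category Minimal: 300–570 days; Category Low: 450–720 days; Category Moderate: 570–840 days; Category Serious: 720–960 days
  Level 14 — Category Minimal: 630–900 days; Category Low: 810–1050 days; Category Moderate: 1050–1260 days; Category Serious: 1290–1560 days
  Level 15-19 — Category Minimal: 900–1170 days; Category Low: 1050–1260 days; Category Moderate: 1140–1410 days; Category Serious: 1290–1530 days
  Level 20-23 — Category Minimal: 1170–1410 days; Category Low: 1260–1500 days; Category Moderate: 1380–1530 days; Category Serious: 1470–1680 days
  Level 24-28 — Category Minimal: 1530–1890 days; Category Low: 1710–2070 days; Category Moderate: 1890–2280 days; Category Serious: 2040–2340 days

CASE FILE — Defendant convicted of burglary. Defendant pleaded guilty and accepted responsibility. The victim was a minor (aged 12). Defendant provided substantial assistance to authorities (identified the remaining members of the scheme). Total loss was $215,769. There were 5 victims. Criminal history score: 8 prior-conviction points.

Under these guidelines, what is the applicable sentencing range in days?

1530-1890 days

Base offense level for burglary: 23.
R1 applies (level before this adjustment is 23 ≥ 14, so +4): 23 + 4 = 27.
R3 applies: 27 − 4 = 23.
R4 applies: 23 + 2 = 25.
R5 applies: 25 − 3 = 22.
R6 applies: 22 + 2 = 24.
Final offense level: 24.
Criminal history: 8 prior points → Category Minimal (0-9).
Level 24 falls in the 24-28 band.
Grid: Level 24-28 × Category Minimal = 1530-1890 days.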